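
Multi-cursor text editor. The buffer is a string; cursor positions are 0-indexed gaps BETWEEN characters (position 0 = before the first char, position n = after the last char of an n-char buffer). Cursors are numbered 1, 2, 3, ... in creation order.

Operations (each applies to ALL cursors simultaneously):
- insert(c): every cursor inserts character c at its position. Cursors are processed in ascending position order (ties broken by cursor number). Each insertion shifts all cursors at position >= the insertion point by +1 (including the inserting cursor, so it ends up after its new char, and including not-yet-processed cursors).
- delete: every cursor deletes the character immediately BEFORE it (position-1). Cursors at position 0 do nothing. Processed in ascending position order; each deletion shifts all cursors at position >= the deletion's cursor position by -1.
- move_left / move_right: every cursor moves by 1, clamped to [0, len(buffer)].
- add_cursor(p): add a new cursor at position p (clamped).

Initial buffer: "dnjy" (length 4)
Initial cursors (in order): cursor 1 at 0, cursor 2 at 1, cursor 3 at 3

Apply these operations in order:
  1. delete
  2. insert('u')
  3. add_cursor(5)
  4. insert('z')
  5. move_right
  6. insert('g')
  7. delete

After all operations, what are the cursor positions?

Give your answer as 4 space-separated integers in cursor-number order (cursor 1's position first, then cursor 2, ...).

After op 1 (delete): buffer="ny" (len 2), cursors c1@0 c2@0 c3@1, authorship ..
After op 2 (insert('u')): buffer="uunuy" (len 5), cursors c1@2 c2@2 c3@4, authorship 12.3.
After op 3 (add_cursor(5)): buffer="uunuy" (len 5), cursors c1@2 c2@2 c3@4 c4@5, authorship 12.3.
After op 4 (insert('z')): buffer="uuzznuzyz" (len 9), cursors c1@4 c2@4 c3@7 c4@9, authorship 1212.33.4
After op 5 (move_right): buffer="uuzznuzyz" (len 9), cursors c1@5 c2@5 c3@8 c4@9, authorship 1212.33.4
After op 6 (insert('g')): buffer="uuzzngguzygzg" (len 13), cursors c1@7 c2@7 c3@11 c4@13, authorship 1212.1233.344
After op 7 (delete): buffer="uuzznuzyz" (len 9), cursors c1@5 c2@5 c3@8 c4@9, authorship 1212.33.4

Answer: 5 5 8 9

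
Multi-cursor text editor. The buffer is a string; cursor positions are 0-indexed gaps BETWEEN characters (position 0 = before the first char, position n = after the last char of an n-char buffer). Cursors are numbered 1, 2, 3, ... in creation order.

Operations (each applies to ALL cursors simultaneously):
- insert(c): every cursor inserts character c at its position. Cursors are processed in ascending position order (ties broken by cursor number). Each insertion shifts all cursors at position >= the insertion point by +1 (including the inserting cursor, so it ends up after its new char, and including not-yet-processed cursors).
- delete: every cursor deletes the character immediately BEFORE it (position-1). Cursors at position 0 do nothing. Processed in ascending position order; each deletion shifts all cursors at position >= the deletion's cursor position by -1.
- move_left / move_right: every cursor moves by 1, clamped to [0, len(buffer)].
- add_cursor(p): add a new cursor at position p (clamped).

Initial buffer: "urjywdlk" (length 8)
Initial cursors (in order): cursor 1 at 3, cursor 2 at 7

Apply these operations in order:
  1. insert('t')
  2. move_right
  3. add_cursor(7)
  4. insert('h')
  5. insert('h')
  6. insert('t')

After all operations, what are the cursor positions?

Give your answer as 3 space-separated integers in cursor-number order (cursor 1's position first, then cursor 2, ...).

Answer: 8 19 13

Derivation:
After op 1 (insert('t')): buffer="urjtywdltk" (len 10), cursors c1@4 c2@9, authorship ...1....2.
After op 2 (move_right): buffer="urjtywdltk" (len 10), cursors c1@5 c2@10, authorship ...1....2.
After op 3 (add_cursor(7)): buffer="urjtywdltk" (len 10), cursors c1@5 c3@7 c2@10, authorship ...1....2.
After op 4 (insert('h')): buffer="urjtyhwdhltkh" (len 13), cursors c1@6 c3@9 c2@13, authorship ...1.1..3.2.2
After op 5 (insert('h')): buffer="urjtyhhwdhhltkhh" (len 16), cursors c1@7 c3@11 c2@16, authorship ...1.11..33.2.22
After op 6 (insert('t')): buffer="urjtyhhtwdhhtltkhht" (len 19), cursors c1@8 c3@13 c2@19, authorship ...1.111..333.2.222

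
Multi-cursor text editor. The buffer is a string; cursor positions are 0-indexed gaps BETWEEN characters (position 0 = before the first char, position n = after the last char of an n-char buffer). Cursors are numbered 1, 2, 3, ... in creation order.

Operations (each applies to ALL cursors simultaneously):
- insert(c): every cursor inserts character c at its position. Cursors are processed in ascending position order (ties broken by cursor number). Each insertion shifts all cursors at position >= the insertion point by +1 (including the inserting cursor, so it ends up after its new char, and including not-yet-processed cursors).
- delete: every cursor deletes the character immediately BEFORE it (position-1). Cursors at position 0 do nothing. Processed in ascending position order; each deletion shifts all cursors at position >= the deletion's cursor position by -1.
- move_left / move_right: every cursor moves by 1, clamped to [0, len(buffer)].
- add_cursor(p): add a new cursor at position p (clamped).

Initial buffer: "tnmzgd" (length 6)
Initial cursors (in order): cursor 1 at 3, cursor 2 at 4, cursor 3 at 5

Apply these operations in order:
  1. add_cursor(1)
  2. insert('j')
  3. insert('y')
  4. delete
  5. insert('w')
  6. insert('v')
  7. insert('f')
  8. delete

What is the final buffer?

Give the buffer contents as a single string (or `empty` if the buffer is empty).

Answer: tjwvnmjwvzjwvgjwvd

Derivation:
After op 1 (add_cursor(1)): buffer="tnmzgd" (len 6), cursors c4@1 c1@3 c2@4 c3@5, authorship ......
After op 2 (insert('j')): buffer="tjnmjzjgjd" (len 10), cursors c4@2 c1@5 c2@7 c3@9, authorship .4..1.2.3.
After op 3 (insert('y')): buffer="tjynmjyzjygjyd" (len 14), cursors c4@3 c1@7 c2@10 c3@13, authorship .44..11.22.33.
After op 4 (delete): buffer="tjnmjzjgjd" (len 10), cursors c4@2 c1@5 c2@7 c3@9, authorship .4..1.2.3.
After op 5 (insert('w')): buffer="tjwnmjwzjwgjwd" (len 14), cursors c4@3 c1@7 c2@10 c3@13, authorship .44..11.22.33.
After op 6 (insert('v')): buffer="tjwvnmjwvzjwvgjwvd" (len 18), cursors c4@4 c1@9 c2@13 c3@17, authorship .444..111.222.333.
After op 7 (insert('f')): buffer="tjwvfnmjwvfzjwvfgjwvfd" (len 22), cursors c4@5 c1@11 c2@16 c3@21, authorship .4444..1111.2222.3333.
After op 8 (delete): buffer="tjwvnmjwvzjwvgjwvd" (len 18), cursors c4@4 c1@9 c2@13 c3@17, authorship .444..111.222.333.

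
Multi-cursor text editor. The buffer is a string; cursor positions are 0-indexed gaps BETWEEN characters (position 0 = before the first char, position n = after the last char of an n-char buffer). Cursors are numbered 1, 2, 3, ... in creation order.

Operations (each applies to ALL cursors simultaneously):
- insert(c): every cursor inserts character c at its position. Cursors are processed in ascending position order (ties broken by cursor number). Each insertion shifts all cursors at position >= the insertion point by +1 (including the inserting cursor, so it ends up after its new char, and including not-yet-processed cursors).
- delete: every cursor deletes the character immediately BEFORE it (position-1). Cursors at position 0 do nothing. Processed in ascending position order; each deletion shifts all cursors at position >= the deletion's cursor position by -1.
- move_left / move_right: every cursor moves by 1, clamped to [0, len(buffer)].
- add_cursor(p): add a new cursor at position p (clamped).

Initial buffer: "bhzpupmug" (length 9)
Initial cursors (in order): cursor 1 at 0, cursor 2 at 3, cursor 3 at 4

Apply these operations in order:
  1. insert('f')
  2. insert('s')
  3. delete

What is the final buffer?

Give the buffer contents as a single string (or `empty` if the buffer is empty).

After op 1 (insert('f')): buffer="fbhzfpfupmug" (len 12), cursors c1@1 c2@5 c3@7, authorship 1...2.3.....
After op 2 (insert('s')): buffer="fsbhzfspfsupmug" (len 15), cursors c1@2 c2@7 c3@10, authorship 11...22.33.....
After op 3 (delete): buffer="fbhzfpfupmug" (len 12), cursors c1@1 c2@5 c3@7, authorship 1...2.3.....

Answer: fbhzfpfupmug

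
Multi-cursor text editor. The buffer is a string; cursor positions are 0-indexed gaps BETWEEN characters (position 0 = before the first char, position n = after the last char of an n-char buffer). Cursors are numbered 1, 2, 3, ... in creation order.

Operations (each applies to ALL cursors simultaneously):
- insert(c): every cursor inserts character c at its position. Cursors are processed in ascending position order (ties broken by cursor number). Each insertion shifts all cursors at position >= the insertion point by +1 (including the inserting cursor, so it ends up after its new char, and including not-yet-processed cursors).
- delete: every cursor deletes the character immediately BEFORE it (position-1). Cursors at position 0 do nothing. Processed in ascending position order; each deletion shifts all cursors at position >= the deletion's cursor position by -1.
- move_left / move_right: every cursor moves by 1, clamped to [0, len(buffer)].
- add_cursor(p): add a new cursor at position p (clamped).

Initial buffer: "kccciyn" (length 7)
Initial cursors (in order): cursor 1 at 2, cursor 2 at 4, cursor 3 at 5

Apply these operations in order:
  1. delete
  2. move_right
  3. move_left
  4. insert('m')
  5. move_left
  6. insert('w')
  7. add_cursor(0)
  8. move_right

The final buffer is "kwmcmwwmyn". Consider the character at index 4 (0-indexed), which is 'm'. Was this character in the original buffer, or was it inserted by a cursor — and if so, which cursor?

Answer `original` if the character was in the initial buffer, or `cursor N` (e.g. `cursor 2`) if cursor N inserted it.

Answer: cursor 2

Derivation:
After op 1 (delete): buffer="kcyn" (len 4), cursors c1@1 c2@2 c3@2, authorship ....
After op 2 (move_right): buffer="kcyn" (len 4), cursors c1@2 c2@3 c3@3, authorship ....
After op 3 (move_left): buffer="kcyn" (len 4), cursors c1@1 c2@2 c3@2, authorship ....
After op 4 (insert('m')): buffer="kmcmmyn" (len 7), cursors c1@2 c2@5 c3@5, authorship .1.23..
After op 5 (move_left): buffer="kmcmmyn" (len 7), cursors c1@1 c2@4 c3@4, authorship .1.23..
After op 6 (insert('w')): buffer="kwmcmwwmyn" (len 10), cursors c1@2 c2@7 c3@7, authorship .11.2233..
After op 7 (add_cursor(0)): buffer="kwmcmwwmyn" (len 10), cursors c4@0 c1@2 c2@7 c3@7, authorship .11.2233..
After op 8 (move_right): buffer="kwmcmwwmyn" (len 10), cursors c4@1 c1@3 c2@8 c3@8, authorship .11.2233..
Authorship (.=original, N=cursor N): . 1 1 . 2 2 3 3 . .
Index 4: author = 2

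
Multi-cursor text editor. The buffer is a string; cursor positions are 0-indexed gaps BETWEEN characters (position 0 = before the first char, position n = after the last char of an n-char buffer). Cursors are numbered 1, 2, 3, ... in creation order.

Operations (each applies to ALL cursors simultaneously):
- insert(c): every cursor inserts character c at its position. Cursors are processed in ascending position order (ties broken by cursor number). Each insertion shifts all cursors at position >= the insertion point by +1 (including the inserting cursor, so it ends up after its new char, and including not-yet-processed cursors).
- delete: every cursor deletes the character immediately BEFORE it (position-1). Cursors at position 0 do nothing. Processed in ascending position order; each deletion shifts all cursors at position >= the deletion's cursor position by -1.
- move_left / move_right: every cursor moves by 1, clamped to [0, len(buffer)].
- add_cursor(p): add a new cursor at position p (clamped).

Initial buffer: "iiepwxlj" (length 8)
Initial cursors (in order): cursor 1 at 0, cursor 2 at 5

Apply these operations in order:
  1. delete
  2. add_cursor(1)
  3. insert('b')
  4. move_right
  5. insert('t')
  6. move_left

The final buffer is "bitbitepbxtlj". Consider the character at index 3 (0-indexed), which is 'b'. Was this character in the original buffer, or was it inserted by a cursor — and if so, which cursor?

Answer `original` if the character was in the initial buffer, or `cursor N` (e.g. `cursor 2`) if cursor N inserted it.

After op 1 (delete): buffer="iiepxlj" (len 7), cursors c1@0 c2@4, authorship .......
After op 2 (add_cursor(1)): buffer="iiepxlj" (len 7), cursors c1@0 c3@1 c2@4, authorship .......
After op 3 (insert('b')): buffer="bibiepbxlj" (len 10), cursors c1@1 c3@3 c2@7, authorship 1.3...2...
After op 4 (move_right): buffer="bibiepbxlj" (len 10), cursors c1@2 c3@4 c2@8, authorship 1.3...2...
After op 5 (insert('t')): buffer="bitbitepbxtlj" (len 13), cursors c1@3 c3@6 c2@11, authorship 1.13.3..2.2..
After op 6 (move_left): buffer="bitbitepbxtlj" (len 13), cursors c1@2 c3@5 c2@10, authorship 1.13.3..2.2..
Authorship (.=original, N=cursor N): 1 . 1 3 . 3 . . 2 . 2 . .
Index 3: author = 3

Answer: cursor 3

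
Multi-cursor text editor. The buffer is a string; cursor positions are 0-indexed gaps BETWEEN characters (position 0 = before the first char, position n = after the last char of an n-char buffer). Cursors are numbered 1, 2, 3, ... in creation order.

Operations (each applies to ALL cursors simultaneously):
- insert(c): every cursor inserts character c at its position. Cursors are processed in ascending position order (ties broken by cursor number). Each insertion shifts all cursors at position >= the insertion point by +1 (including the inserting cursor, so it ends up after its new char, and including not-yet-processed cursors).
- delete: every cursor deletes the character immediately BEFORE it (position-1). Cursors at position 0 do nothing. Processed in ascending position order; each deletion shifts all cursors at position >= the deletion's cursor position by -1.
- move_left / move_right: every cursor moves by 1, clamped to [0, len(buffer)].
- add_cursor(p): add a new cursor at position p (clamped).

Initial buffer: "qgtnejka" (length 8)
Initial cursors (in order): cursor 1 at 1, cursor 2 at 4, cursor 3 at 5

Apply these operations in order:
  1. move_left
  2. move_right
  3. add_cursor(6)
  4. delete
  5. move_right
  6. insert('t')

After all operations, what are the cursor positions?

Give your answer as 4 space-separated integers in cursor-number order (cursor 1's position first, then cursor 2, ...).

After op 1 (move_left): buffer="qgtnejka" (len 8), cursors c1@0 c2@3 c3@4, authorship ........
After op 2 (move_right): buffer="qgtnejka" (len 8), cursors c1@1 c2@4 c3@5, authorship ........
After op 3 (add_cursor(6)): buffer="qgtnejka" (len 8), cursors c1@1 c2@4 c3@5 c4@6, authorship ........
After op 4 (delete): buffer="gtka" (len 4), cursors c1@0 c2@2 c3@2 c4@2, authorship ....
After op 5 (move_right): buffer="gtka" (len 4), cursors c1@1 c2@3 c3@3 c4@3, authorship ....
After op 6 (insert('t')): buffer="gttkttta" (len 8), cursors c1@2 c2@7 c3@7 c4@7, authorship .1..234.

Answer: 2 7 7 7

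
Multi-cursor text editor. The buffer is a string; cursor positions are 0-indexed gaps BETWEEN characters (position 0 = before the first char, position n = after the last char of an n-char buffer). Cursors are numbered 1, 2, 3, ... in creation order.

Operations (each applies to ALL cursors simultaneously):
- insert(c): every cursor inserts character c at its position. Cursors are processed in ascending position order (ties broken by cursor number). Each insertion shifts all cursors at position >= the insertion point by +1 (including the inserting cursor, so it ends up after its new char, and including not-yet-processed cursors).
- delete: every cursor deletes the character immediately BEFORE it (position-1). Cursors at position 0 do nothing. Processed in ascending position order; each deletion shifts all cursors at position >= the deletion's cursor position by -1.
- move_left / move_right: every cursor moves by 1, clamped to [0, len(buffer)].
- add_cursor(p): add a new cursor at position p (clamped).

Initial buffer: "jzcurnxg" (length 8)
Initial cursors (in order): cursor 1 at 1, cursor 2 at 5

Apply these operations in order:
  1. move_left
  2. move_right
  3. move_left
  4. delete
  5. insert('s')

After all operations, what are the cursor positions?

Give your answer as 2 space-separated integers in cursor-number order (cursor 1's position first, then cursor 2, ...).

Answer: 1 5

Derivation:
After op 1 (move_left): buffer="jzcurnxg" (len 8), cursors c1@0 c2@4, authorship ........
After op 2 (move_right): buffer="jzcurnxg" (len 8), cursors c1@1 c2@5, authorship ........
After op 3 (move_left): buffer="jzcurnxg" (len 8), cursors c1@0 c2@4, authorship ........
After op 4 (delete): buffer="jzcrnxg" (len 7), cursors c1@0 c2@3, authorship .......
After op 5 (insert('s')): buffer="sjzcsrnxg" (len 9), cursors c1@1 c2@5, authorship 1...2....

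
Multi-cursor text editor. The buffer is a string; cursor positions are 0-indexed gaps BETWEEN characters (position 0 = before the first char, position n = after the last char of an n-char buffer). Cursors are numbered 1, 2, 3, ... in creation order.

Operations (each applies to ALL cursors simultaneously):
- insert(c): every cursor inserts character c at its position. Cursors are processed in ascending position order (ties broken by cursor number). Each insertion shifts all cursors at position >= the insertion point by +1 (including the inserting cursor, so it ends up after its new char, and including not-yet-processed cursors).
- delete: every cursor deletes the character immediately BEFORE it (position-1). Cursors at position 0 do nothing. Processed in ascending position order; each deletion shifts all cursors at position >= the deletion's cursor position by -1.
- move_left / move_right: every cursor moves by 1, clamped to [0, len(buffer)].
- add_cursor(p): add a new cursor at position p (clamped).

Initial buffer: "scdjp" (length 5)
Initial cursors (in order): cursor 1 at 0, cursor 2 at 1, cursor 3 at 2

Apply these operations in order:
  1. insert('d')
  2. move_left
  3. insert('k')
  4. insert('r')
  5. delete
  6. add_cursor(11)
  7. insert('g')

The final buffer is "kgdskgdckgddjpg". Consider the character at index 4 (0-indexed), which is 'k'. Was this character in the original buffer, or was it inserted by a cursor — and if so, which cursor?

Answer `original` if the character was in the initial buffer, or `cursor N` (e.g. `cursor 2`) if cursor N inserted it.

Answer: cursor 2

Derivation:
After op 1 (insert('d')): buffer="dsdcddjp" (len 8), cursors c1@1 c2@3 c3@5, authorship 1.2.3...
After op 2 (move_left): buffer="dsdcddjp" (len 8), cursors c1@0 c2@2 c3@4, authorship 1.2.3...
After op 3 (insert('k')): buffer="kdskdckddjp" (len 11), cursors c1@1 c2@4 c3@7, authorship 11.22.33...
After op 4 (insert('r')): buffer="krdskrdckrddjp" (len 14), cursors c1@2 c2@6 c3@10, authorship 111.222.333...
After op 5 (delete): buffer="kdskdckddjp" (len 11), cursors c1@1 c2@4 c3@7, authorship 11.22.33...
After op 6 (add_cursor(11)): buffer="kdskdckddjp" (len 11), cursors c1@1 c2@4 c3@7 c4@11, authorship 11.22.33...
After op 7 (insert('g')): buffer="kgdskgdckgddjpg" (len 15), cursors c1@2 c2@6 c3@10 c4@15, authorship 111.222.333...4
Authorship (.=original, N=cursor N): 1 1 1 . 2 2 2 . 3 3 3 . . . 4
Index 4: author = 2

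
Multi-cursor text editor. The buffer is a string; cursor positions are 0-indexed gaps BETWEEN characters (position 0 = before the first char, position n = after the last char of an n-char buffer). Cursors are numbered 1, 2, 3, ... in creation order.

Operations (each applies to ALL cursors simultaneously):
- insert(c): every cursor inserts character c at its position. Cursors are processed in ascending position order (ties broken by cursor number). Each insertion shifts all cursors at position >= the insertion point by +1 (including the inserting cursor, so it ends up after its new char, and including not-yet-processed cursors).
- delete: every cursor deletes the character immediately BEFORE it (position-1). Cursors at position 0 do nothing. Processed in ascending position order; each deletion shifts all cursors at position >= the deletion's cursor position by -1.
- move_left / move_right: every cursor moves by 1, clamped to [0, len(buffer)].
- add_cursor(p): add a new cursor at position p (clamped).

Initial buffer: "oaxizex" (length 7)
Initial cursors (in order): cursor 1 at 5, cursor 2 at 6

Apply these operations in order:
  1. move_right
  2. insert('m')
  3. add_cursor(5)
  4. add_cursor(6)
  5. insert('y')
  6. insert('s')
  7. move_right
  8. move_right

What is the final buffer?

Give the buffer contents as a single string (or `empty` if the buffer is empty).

After op 1 (move_right): buffer="oaxizex" (len 7), cursors c1@6 c2@7, authorship .......
After op 2 (insert('m')): buffer="oaxizemxm" (len 9), cursors c1@7 c2@9, authorship ......1.2
After op 3 (add_cursor(5)): buffer="oaxizemxm" (len 9), cursors c3@5 c1@7 c2@9, authorship ......1.2
After op 4 (add_cursor(6)): buffer="oaxizemxm" (len 9), cursors c3@5 c4@6 c1@7 c2@9, authorship ......1.2
After op 5 (insert('y')): buffer="oaxizyeymyxmy" (len 13), cursors c3@6 c4@8 c1@10 c2@13, authorship .....3.411.22
After op 6 (insert('s')): buffer="oaxizyseysmysxmys" (len 17), cursors c3@7 c4@10 c1@13 c2@17, authorship .....33.44111.222
After op 7 (move_right): buffer="oaxizyseysmysxmys" (len 17), cursors c3@8 c4@11 c1@14 c2@17, authorship .....33.44111.222
After op 8 (move_right): buffer="oaxizyseysmysxmys" (len 17), cursors c3@9 c4@12 c1@15 c2@17, authorship .....33.44111.222

Answer: oaxizyseysmysxmys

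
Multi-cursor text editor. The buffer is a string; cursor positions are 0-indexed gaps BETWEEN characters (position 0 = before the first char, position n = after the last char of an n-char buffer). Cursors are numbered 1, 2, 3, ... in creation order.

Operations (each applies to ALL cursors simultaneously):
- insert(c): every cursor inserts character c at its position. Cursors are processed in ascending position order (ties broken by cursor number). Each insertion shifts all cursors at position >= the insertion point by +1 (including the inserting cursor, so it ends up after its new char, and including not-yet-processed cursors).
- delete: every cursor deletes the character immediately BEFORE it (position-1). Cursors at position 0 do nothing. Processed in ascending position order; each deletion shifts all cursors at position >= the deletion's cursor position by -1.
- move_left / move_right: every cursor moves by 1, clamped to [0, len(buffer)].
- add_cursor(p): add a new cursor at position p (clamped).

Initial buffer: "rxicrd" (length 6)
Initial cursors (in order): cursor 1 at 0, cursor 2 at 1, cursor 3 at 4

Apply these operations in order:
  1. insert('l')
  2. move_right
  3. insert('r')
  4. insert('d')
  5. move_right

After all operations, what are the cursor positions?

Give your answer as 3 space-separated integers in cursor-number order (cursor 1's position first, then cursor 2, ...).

After op 1 (insert('l')): buffer="lrlxiclrd" (len 9), cursors c1@1 c2@3 c3@7, authorship 1.2...3..
After op 2 (move_right): buffer="lrlxiclrd" (len 9), cursors c1@2 c2@4 c3@8, authorship 1.2...3..
After op 3 (insert('r')): buffer="lrrlxriclrrd" (len 12), cursors c1@3 c2@6 c3@11, authorship 1.12.2..3.3.
After op 4 (insert('d')): buffer="lrrdlxrdiclrrdd" (len 15), cursors c1@4 c2@8 c3@14, authorship 1.112.22..3.33.
After op 5 (move_right): buffer="lrrdlxrdiclrrdd" (len 15), cursors c1@5 c2@9 c3@15, authorship 1.112.22..3.33.

Answer: 5 9 15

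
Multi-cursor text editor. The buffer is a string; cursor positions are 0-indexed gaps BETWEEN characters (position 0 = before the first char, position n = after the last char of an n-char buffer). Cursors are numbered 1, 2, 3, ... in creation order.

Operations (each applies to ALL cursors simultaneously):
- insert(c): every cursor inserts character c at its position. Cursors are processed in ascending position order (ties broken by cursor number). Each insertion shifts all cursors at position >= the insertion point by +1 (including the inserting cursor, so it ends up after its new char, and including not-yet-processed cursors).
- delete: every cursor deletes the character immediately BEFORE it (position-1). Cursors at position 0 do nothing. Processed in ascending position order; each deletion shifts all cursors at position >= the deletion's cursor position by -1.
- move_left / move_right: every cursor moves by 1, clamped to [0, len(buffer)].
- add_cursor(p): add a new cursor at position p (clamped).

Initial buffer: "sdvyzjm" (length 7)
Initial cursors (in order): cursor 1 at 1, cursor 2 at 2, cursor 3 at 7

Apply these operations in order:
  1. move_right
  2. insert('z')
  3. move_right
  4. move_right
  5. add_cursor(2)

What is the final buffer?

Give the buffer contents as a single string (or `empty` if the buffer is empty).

Answer: sdzvzyzjmz

Derivation:
After op 1 (move_right): buffer="sdvyzjm" (len 7), cursors c1@2 c2@3 c3@7, authorship .......
After op 2 (insert('z')): buffer="sdzvzyzjmz" (len 10), cursors c1@3 c2@5 c3@10, authorship ..1.2....3
After op 3 (move_right): buffer="sdzvzyzjmz" (len 10), cursors c1@4 c2@6 c3@10, authorship ..1.2....3
After op 4 (move_right): buffer="sdzvzyzjmz" (len 10), cursors c1@5 c2@7 c3@10, authorship ..1.2....3
After op 5 (add_cursor(2)): buffer="sdzvzyzjmz" (len 10), cursors c4@2 c1@5 c2@7 c3@10, authorship ..1.2....3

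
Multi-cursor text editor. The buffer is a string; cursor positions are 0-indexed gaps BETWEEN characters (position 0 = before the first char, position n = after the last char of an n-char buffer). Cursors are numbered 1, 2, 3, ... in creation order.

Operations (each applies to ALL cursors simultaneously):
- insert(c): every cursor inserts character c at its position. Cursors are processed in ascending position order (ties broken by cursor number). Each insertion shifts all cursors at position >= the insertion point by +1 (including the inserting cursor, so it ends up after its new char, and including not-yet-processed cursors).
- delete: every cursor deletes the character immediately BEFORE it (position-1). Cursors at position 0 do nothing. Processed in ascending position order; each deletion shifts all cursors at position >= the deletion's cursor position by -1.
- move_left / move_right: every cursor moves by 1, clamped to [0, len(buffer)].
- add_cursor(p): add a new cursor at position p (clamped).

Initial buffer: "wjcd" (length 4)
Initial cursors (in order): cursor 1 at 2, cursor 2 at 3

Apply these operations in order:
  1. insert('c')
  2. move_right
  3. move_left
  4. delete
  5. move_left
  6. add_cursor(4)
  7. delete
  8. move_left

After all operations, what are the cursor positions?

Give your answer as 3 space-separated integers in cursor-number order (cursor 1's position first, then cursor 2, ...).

Answer: 0 0 0

Derivation:
After op 1 (insert('c')): buffer="wjcccd" (len 6), cursors c1@3 c2@5, authorship ..1.2.
After op 2 (move_right): buffer="wjcccd" (len 6), cursors c1@4 c2@6, authorship ..1.2.
After op 3 (move_left): buffer="wjcccd" (len 6), cursors c1@3 c2@5, authorship ..1.2.
After op 4 (delete): buffer="wjcd" (len 4), cursors c1@2 c2@3, authorship ....
After op 5 (move_left): buffer="wjcd" (len 4), cursors c1@1 c2@2, authorship ....
After op 6 (add_cursor(4)): buffer="wjcd" (len 4), cursors c1@1 c2@2 c3@4, authorship ....
After op 7 (delete): buffer="c" (len 1), cursors c1@0 c2@0 c3@1, authorship .
After op 8 (move_left): buffer="c" (len 1), cursors c1@0 c2@0 c3@0, authorship .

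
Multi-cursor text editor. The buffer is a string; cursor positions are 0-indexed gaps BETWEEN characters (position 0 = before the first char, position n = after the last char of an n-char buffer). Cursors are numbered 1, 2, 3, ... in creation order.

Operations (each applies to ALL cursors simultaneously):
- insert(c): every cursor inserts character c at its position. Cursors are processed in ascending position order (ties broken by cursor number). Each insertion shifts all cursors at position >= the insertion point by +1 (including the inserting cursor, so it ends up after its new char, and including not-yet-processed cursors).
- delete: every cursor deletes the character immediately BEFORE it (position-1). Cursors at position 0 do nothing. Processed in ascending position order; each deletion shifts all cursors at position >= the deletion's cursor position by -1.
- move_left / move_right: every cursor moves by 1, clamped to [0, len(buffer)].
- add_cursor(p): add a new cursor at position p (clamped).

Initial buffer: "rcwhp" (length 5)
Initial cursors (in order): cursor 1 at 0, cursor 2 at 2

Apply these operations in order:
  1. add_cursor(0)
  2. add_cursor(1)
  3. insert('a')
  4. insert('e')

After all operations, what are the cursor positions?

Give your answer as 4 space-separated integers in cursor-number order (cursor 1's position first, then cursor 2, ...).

Answer: 4 10 4 7

Derivation:
After op 1 (add_cursor(0)): buffer="rcwhp" (len 5), cursors c1@0 c3@0 c2@2, authorship .....
After op 2 (add_cursor(1)): buffer="rcwhp" (len 5), cursors c1@0 c3@0 c4@1 c2@2, authorship .....
After op 3 (insert('a')): buffer="aaracawhp" (len 9), cursors c1@2 c3@2 c4@4 c2@6, authorship 13.4.2...
After op 4 (insert('e')): buffer="aaeeraecaewhp" (len 13), cursors c1@4 c3@4 c4@7 c2@10, authorship 1313.44.22...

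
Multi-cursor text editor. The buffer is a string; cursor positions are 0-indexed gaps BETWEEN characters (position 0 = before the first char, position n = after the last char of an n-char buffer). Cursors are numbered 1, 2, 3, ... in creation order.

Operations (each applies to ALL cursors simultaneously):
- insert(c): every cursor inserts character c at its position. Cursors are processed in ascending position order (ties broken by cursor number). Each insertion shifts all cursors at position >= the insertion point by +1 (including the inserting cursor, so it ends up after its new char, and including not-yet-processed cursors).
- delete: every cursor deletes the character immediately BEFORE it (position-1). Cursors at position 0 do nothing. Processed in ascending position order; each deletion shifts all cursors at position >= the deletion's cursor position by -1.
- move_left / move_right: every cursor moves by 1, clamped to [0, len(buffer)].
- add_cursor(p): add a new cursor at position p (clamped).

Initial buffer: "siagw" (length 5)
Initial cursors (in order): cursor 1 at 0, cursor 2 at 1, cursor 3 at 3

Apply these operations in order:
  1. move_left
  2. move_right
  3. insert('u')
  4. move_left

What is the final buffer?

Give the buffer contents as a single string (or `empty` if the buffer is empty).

After op 1 (move_left): buffer="siagw" (len 5), cursors c1@0 c2@0 c3@2, authorship .....
After op 2 (move_right): buffer="siagw" (len 5), cursors c1@1 c2@1 c3@3, authorship .....
After op 3 (insert('u')): buffer="suuiaugw" (len 8), cursors c1@3 c2@3 c3@6, authorship .12..3..
After op 4 (move_left): buffer="suuiaugw" (len 8), cursors c1@2 c2@2 c3@5, authorship .12..3..

Answer: suuiaugw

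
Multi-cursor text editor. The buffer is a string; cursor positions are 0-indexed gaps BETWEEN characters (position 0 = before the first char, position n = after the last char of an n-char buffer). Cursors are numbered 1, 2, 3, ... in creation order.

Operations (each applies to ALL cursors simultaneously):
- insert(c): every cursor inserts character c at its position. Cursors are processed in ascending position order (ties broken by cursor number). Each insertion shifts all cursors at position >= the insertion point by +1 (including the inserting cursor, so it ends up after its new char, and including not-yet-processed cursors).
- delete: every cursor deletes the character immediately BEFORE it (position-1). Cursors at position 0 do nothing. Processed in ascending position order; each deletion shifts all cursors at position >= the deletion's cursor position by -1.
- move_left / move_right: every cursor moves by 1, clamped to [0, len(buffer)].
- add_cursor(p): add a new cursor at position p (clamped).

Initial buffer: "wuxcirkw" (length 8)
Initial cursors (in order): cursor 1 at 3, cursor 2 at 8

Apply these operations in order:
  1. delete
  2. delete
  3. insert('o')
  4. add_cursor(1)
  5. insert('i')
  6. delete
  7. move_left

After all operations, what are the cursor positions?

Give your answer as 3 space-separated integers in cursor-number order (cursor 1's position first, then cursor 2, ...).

Answer: 1 5 0

Derivation:
After op 1 (delete): buffer="wucirk" (len 6), cursors c1@2 c2@6, authorship ......
After op 2 (delete): buffer="wcir" (len 4), cursors c1@1 c2@4, authorship ....
After op 3 (insert('o')): buffer="wociro" (len 6), cursors c1@2 c2@6, authorship .1...2
After op 4 (add_cursor(1)): buffer="wociro" (len 6), cursors c3@1 c1@2 c2@6, authorship .1...2
After op 5 (insert('i')): buffer="wioiciroi" (len 9), cursors c3@2 c1@4 c2@9, authorship .311...22
After op 6 (delete): buffer="wociro" (len 6), cursors c3@1 c1@2 c2@6, authorship .1...2
After op 7 (move_left): buffer="wociro" (len 6), cursors c3@0 c1@1 c2@5, authorship .1...2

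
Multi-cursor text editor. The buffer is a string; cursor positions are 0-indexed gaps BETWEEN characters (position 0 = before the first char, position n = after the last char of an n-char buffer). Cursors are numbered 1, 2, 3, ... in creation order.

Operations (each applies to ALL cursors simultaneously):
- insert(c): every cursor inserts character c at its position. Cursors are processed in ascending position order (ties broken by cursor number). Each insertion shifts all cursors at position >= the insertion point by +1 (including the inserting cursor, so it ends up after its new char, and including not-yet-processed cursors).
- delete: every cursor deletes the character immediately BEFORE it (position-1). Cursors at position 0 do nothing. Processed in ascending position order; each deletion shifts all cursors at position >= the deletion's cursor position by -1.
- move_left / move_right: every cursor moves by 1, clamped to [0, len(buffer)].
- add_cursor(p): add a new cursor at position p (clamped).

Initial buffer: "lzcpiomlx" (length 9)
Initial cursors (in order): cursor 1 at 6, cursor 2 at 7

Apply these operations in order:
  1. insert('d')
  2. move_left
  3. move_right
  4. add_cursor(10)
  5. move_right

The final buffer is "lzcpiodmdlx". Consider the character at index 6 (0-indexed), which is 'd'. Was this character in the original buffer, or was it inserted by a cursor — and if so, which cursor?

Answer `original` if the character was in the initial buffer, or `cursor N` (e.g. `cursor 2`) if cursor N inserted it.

After op 1 (insert('d')): buffer="lzcpiodmdlx" (len 11), cursors c1@7 c2@9, authorship ......1.2..
After op 2 (move_left): buffer="lzcpiodmdlx" (len 11), cursors c1@6 c2@8, authorship ......1.2..
After op 3 (move_right): buffer="lzcpiodmdlx" (len 11), cursors c1@7 c2@9, authorship ......1.2..
After op 4 (add_cursor(10)): buffer="lzcpiodmdlx" (len 11), cursors c1@7 c2@9 c3@10, authorship ......1.2..
After op 5 (move_right): buffer="lzcpiodmdlx" (len 11), cursors c1@8 c2@10 c3@11, authorship ......1.2..
Authorship (.=original, N=cursor N): . . . . . . 1 . 2 . .
Index 6: author = 1

Answer: cursor 1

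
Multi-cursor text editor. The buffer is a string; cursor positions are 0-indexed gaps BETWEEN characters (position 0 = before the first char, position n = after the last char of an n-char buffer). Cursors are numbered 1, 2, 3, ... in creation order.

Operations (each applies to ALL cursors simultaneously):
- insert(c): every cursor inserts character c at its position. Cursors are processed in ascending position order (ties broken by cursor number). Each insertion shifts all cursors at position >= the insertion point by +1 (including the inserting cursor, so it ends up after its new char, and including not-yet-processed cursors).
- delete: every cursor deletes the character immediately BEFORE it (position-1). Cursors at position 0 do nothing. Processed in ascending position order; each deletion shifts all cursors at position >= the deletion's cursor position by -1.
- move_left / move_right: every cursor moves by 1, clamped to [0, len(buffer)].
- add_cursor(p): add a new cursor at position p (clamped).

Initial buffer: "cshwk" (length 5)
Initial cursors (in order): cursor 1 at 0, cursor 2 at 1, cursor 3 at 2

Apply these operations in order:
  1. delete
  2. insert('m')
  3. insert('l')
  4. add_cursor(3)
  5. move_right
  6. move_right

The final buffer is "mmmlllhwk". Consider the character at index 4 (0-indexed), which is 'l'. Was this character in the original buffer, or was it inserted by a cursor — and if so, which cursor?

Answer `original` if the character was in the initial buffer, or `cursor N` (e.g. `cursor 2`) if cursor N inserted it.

After op 1 (delete): buffer="hwk" (len 3), cursors c1@0 c2@0 c3@0, authorship ...
After op 2 (insert('m')): buffer="mmmhwk" (len 6), cursors c1@3 c2@3 c3@3, authorship 123...
After op 3 (insert('l')): buffer="mmmlllhwk" (len 9), cursors c1@6 c2@6 c3@6, authorship 123123...
After op 4 (add_cursor(3)): buffer="mmmlllhwk" (len 9), cursors c4@3 c1@6 c2@6 c3@6, authorship 123123...
After op 5 (move_right): buffer="mmmlllhwk" (len 9), cursors c4@4 c1@7 c2@7 c3@7, authorship 123123...
After op 6 (move_right): buffer="mmmlllhwk" (len 9), cursors c4@5 c1@8 c2@8 c3@8, authorship 123123...
Authorship (.=original, N=cursor N): 1 2 3 1 2 3 . . .
Index 4: author = 2

Answer: cursor 2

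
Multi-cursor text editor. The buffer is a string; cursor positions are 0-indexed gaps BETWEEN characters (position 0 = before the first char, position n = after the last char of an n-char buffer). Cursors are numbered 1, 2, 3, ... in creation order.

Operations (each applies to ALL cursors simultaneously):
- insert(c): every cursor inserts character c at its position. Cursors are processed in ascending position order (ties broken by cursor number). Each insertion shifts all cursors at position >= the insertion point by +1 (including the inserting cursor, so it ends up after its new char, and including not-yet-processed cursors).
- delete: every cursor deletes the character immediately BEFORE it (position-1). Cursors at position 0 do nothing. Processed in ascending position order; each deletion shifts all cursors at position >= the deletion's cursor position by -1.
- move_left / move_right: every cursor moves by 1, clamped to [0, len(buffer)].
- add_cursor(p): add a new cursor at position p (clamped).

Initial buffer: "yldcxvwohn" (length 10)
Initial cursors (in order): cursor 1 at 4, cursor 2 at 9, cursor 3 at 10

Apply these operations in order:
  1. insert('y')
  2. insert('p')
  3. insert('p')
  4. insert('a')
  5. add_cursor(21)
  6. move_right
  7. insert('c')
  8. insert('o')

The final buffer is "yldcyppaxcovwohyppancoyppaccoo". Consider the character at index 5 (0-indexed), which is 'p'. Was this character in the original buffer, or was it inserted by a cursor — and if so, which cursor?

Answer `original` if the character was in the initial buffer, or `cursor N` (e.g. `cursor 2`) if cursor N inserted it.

Answer: cursor 1

Derivation:
After op 1 (insert('y')): buffer="yldcyxvwohyny" (len 13), cursors c1@5 c2@11 c3@13, authorship ....1.....2.3
After op 2 (insert('p')): buffer="yldcypxvwohypnyp" (len 16), cursors c1@6 c2@13 c3@16, authorship ....11.....22.33
After op 3 (insert('p')): buffer="yldcyppxvwohyppnypp" (len 19), cursors c1@7 c2@15 c3@19, authorship ....111.....222.333
After op 4 (insert('a')): buffer="yldcyppaxvwohyppanyppa" (len 22), cursors c1@8 c2@17 c3@22, authorship ....1111.....2222.3333
After op 5 (add_cursor(21)): buffer="yldcyppaxvwohyppanyppa" (len 22), cursors c1@8 c2@17 c4@21 c3@22, authorship ....1111.....2222.3333
After op 6 (move_right): buffer="yldcyppaxvwohyppanyppa" (len 22), cursors c1@9 c2@18 c3@22 c4@22, authorship ....1111.....2222.3333
After op 7 (insert('c')): buffer="yldcyppaxcvwohyppancyppacc" (len 26), cursors c1@10 c2@20 c3@26 c4@26, authorship ....1111.1....2222.2333334
After op 8 (insert('o')): buffer="yldcyppaxcovwohyppancoyppaccoo" (len 30), cursors c1@11 c2@22 c3@30 c4@30, authorship ....1111.11....2222.2233333434
Authorship (.=original, N=cursor N): . . . . 1 1 1 1 . 1 1 . . . . 2 2 2 2 . 2 2 3 3 3 3 3 4 3 4
Index 5: author = 1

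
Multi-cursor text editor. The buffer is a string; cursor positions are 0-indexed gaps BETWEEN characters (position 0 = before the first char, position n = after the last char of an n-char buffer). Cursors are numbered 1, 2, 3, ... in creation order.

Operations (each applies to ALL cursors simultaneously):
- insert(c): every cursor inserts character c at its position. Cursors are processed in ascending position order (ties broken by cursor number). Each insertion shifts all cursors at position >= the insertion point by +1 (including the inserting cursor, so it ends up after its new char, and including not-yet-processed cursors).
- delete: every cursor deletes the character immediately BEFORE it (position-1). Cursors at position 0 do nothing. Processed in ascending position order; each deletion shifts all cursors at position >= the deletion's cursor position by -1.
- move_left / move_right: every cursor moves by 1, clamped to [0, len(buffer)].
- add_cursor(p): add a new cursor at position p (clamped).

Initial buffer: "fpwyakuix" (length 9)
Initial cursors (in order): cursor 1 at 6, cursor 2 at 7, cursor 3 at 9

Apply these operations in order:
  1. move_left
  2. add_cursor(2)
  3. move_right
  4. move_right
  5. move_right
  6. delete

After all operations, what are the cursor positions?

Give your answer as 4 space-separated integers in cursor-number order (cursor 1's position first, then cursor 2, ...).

After op 1 (move_left): buffer="fpwyakuix" (len 9), cursors c1@5 c2@6 c3@8, authorship .........
After op 2 (add_cursor(2)): buffer="fpwyakuix" (len 9), cursors c4@2 c1@5 c2@6 c3@8, authorship .........
After op 3 (move_right): buffer="fpwyakuix" (len 9), cursors c4@3 c1@6 c2@7 c3@9, authorship .........
After op 4 (move_right): buffer="fpwyakuix" (len 9), cursors c4@4 c1@7 c2@8 c3@9, authorship .........
After op 5 (move_right): buffer="fpwyakuix" (len 9), cursors c4@5 c1@8 c2@9 c3@9, authorship .........
After op 6 (delete): buffer="fpwyk" (len 5), cursors c4@4 c1@5 c2@5 c3@5, authorship .....

Answer: 5 5 5 4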